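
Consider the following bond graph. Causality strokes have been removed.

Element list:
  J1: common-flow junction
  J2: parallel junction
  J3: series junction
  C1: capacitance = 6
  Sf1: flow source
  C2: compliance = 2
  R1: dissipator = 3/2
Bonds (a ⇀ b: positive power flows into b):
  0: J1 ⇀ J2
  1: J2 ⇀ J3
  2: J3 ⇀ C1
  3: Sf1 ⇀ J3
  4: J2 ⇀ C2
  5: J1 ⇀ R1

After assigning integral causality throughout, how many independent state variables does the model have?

2  (C1, C2 all integral)

b3 stroke→Sf1  (Sf1 (Sf) sets flow on bond)
b1 stroke→J3  (1-jn J3 has f-setter on 3)
b2 stroke→J3  (1-jn J3 has f-setter on 3)
b4 stroke→J2  (C2 integral (e out))
b0 stroke→J1  (0-jn J2 has e-setter on 4)
b5 stroke→R1  (only one flow-in slot at J1)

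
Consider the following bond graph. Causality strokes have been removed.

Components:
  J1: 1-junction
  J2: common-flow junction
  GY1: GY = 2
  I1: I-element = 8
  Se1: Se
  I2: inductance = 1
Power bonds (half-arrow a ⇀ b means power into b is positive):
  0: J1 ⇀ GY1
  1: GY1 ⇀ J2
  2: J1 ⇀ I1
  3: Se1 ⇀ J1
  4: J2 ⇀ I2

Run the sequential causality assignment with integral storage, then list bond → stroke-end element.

b3 stroke at J1  (Se1 fixes effort; stroke away)
b2 stroke at I1  (I1 integral (f out))
b0 stroke at J1  (J1: bond 2 brought flow, rest push out)
b1 stroke at J2  (GY GY1: same side as bond 0)
b4 stroke at I2  (only one flow-in slot at J2)

#0 →J1
#1 →J2
#2 →I1
#3 →J1
#4 →I2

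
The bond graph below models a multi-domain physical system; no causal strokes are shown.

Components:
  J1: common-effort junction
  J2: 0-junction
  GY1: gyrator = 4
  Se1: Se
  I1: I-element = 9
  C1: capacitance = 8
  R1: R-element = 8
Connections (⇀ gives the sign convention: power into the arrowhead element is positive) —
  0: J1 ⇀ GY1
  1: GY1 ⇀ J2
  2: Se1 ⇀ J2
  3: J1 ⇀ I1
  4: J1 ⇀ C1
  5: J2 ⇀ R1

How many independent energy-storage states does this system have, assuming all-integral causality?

2  (C1, I1 all integral)

bond 2 stroke at J2  (Se1: effort source, stroke at far end)
bond 1 stroke at GY1  (0-jn J2 has e-setter on 2)
bond 5 stroke at R1  (J2: bond 2 brought effort, rest push out)
bond 0 stroke at GY1  (GY GY1: same side as bond 1)
bond 3 stroke at I1  (I1 outputs flow p/I1)
bond 4 stroke at J1  (J1: last free bond brings effort in)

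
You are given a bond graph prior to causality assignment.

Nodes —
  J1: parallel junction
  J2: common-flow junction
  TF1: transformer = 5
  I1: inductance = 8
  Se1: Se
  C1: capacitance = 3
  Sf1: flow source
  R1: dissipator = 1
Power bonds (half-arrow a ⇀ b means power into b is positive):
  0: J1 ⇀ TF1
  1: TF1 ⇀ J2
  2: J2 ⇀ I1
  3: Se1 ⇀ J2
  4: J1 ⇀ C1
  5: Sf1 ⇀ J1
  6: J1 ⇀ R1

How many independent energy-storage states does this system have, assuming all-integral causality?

2  (C1, I1 all integral)

bond 3 stroke→J2  (Se1 fixes effort; stroke away)
bond 5 stroke→Sf1  (Sf1: flow source, stroke at near end)
bond 2 stroke→I1  (I1 outputs flow p/I1)
bond 1 stroke→J2  (J2 flow already set via bond 2)
bond 0 stroke→TF1  (TF1 one-in-one-out from 1)
bond 4 stroke→J1  (C1 outputs effort q/C1)
bond 6 stroke→R1  (J1 effort already set via bond 4)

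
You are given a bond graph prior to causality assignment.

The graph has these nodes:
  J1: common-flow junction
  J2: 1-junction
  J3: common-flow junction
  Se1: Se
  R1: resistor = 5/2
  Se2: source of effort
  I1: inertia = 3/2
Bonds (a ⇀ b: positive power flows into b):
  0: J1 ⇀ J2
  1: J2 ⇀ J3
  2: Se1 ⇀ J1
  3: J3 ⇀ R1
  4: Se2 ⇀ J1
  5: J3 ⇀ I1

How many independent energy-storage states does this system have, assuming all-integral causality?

1  (I1 all integral)

bond 2 stroke at J1  (source Se1 imposes e)
bond 4 stroke at J1  (source Se2 imposes e)
bond 0 stroke at J2  (J1 needs exactly one f-in)
bond 1 stroke at J3  (closing 1-jn rule on J2)
bond 5 stroke at I1  (I1 integral (f out))
bond 3 stroke at J3  (J3 flow already set via bond 5)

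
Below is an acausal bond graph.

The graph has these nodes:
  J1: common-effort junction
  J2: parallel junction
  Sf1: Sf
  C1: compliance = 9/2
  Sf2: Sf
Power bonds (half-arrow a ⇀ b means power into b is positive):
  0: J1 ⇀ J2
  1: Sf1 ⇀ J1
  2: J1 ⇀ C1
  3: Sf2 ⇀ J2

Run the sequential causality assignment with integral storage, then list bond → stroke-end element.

#1 →Sf1  (source Sf1 imposes f)
#3 →Sf2  (Sf2 (Sf) sets flow on bond)
#0 →J2  (only one effort-in slot at J2)
#2 →J1  (only one effort-in slot at J1)

b0 stroke→J2
b1 stroke→Sf1
b2 stroke→J1
b3 stroke→Sf2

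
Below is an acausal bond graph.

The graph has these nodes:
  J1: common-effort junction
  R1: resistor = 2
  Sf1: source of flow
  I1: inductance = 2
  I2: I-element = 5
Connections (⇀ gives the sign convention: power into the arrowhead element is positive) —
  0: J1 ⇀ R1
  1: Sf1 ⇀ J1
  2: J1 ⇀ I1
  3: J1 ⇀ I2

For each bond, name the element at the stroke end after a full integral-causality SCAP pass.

β1 stroke→Sf1  (Sf1: flow source, stroke at near end)
β2 stroke→I1  (prefer integral on I1)
β3 stroke→I2  (prefer integral on I2)
β0 stroke→J1  (J1: last free bond brings effort in)

bond 0 stroke→J1
bond 1 stroke→Sf1
bond 2 stroke→I1
bond 3 stroke→I2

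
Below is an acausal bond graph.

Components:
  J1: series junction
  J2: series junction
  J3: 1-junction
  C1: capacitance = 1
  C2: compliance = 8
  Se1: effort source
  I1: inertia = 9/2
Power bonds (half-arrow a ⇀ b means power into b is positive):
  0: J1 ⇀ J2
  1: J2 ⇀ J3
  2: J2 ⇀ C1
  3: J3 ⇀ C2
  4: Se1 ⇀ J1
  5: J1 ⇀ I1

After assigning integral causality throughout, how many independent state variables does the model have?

bond 4 →J1  (source Se1 imposes e)
bond 2 →J2  (C1 integral (e out))
bond 3 →J3  (prefer integral on C2)
bond 1 →J2  (J3 needs exactly one f-in)
bond 0 →J1  (J2 needs exactly one f-in)
bond 5 →I1  (only one flow-in slot at J1)

3  (C1, C2, I1 all integral)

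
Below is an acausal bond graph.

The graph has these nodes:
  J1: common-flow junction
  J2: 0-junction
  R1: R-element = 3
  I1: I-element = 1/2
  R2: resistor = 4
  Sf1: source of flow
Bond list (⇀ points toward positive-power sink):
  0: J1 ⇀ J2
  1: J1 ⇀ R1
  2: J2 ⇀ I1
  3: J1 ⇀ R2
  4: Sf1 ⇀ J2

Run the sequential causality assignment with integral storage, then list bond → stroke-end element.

b4 stroke→Sf1  (Sf1 (Sf) sets flow on bond)
b2 stroke→I1  (I1 outputs flow p/I1)
b0 stroke→J2  (only one effort-in slot at J2)
b1 stroke→J1  (1-jn J1 has f-setter on 0)
b3 stroke→J1  (J1 flow already set via bond 0)

β0 →J2
β1 →J1
β2 →I1
β3 →J1
β4 →Sf1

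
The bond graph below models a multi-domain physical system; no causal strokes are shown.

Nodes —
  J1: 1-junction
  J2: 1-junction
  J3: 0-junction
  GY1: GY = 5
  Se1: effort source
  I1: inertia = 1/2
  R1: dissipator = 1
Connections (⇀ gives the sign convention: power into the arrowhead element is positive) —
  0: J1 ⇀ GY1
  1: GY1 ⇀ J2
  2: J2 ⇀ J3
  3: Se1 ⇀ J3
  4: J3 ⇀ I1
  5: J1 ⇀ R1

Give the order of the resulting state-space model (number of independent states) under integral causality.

bond 3 →J3  (Se1 (Se) sets effort on bond)
bond 2 →J2  (J3 effort already set via bond 3)
bond 4 →I1  (J3 effort already set via bond 3)
bond 1 →GY1  (closing 1-jn rule on J2)
bond 0 →GY1  (GY1 both-in/both-out from 1)
bond 5 →J1  (common-f at J1 fixed by 0)

1  (I1 all integral)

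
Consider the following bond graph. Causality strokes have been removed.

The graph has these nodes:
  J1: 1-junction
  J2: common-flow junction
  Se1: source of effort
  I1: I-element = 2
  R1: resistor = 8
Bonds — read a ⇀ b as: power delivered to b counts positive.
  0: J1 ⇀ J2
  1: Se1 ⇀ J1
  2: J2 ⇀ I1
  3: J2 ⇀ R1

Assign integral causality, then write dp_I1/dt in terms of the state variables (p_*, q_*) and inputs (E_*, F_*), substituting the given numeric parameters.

dp_I1/dt = E_Se1 - 4*p_I1

bond 1 →J1  (Se1 (Se) sets effort on bond)
bond 0 →J2  (J1: last free bond brings flow in)
bond 2 →I1  (I1: I, integral causality)
bond 3 →J2  (J2 flow already set via bond 2)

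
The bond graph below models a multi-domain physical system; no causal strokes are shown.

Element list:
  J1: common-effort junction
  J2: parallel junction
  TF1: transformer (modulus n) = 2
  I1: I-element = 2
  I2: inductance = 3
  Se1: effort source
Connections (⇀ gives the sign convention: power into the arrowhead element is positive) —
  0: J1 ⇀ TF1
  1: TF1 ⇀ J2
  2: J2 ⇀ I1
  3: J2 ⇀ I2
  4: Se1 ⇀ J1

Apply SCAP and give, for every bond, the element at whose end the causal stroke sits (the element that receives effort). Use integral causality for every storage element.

b0 |TF1
b1 |J2
b2 |I1
b3 |I2
b4 |J1

b4 stroke at J1  (source Se1 imposes e)
b0 stroke at TF1  (J1 effort already set via bond 4)
b1 stroke at J2  (through TF1, causality passes straight; one stroke at TF1)
b2 stroke at I1  (common-e at J2 fixed by 1)
b3 stroke at I2  (J2: bond 1 brought effort, rest push out)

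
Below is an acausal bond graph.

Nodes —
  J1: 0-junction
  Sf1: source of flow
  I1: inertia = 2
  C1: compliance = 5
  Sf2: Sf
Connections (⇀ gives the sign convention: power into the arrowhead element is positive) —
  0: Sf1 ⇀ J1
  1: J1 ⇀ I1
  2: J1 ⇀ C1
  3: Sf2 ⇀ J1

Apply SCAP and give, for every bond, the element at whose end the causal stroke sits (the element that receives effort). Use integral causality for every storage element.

b0 stroke→Sf1
b1 stroke→I1
b2 stroke→J1
b3 stroke→Sf2

bond 0 stroke at Sf1  (Sf1: flow source, stroke at near end)
bond 3 stroke at Sf2  (Sf2: flow source, stroke at near end)
bond 1 stroke at I1  (I1 outputs flow p/I1)
bond 2 stroke at J1  (J1 needs exactly one e-in)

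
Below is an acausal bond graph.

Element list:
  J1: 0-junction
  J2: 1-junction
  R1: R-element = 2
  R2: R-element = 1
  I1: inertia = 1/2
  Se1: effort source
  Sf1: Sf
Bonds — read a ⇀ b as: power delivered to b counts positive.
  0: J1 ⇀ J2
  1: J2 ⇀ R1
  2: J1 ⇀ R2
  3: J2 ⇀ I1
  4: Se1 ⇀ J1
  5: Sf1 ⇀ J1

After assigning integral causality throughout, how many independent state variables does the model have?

b4 →J1  (source Se1 imposes e)
b5 →Sf1  (source Sf1 imposes f)
b0 →J2  (J1 effort already set via bond 4)
b2 →R2  (J1: bond 4 brought effort, rest push out)
b3 →I1  (I1 outputs flow p/I1)
b1 →J2  (common-f at J2 fixed by 3)

1  (I1 all integral)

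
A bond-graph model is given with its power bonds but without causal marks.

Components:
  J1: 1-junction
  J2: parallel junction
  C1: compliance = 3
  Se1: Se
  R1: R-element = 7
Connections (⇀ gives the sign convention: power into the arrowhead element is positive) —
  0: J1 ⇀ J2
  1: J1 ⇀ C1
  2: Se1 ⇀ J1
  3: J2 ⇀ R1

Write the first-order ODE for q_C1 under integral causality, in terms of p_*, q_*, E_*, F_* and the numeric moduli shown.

β2 →J1  (Se1 (Se) sets effort on bond)
β1 →J1  (C1 integral (e out))
β0 →J2  (closing 1-jn rule on J1)
β3 →R1  (J2 effort already set via bond 0)

dq_C1/dt = E_Se1/7 - q_C1/21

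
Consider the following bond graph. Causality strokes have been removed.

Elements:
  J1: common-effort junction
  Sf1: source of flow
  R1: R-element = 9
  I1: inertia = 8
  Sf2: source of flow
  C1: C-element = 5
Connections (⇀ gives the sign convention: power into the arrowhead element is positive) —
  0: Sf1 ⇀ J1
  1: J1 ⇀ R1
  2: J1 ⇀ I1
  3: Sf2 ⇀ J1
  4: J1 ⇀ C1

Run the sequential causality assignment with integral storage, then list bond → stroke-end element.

β0 stroke at Sf1
β1 stroke at R1
β2 stroke at I1
β3 stroke at Sf2
β4 stroke at J1

bond 0 |Sf1  (source Sf1 imposes f)
bond 3 |Sf2  (Sf2 fixes flow; stroke at Sf2)
bond 2 |I1  (I1 outputs flow p/I1)
bond 4 |J1  (C1 integral (e out))
bond 1 |R1  (0-jn J1 has e-setter on 4)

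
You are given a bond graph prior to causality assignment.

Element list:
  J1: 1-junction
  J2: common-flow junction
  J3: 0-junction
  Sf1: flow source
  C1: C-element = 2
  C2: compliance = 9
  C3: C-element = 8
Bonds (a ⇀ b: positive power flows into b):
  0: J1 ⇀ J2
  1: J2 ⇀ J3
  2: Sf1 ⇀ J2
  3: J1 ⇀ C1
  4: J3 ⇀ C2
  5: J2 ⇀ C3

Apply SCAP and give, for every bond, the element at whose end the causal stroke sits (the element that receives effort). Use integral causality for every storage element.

b0 stroke→J2
b1 stroke→J2
b2 stroke→Sf1
b3 stroke→J1
b4 stroke→J3
b5 stroke→J2

bond 2 stroke→Sf1  (Sf1 fixes flow; stroke at Sf1)
bond 0 stroke→J2  (J2 flow already set via bond 2)
bond 1 stroke→J2  (1-jn J2 has f-setter on 2)
bond 5 stroke→J2  (J2 flow already set via bond 2)
bond 4 stroke→J3  (closing 0-jn rule on J3)
bond 3 stroke→J1  (common-f at J1 fixed by 0)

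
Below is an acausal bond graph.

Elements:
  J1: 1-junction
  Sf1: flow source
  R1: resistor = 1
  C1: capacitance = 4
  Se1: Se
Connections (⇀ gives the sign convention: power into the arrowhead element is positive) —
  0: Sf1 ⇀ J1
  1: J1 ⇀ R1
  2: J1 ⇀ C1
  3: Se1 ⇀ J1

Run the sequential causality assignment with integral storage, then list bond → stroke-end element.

b0 stroke→Sf1  (Sf1 (Sf) sets flow on bond)
b3 stroke→J1  (source Se1 imposes e)
b1 stroke→J1  (J1 flow already set via bond 0)
b2 stroke→J1  (common-f at J1 fixed by 0)

b0 →Sf1
b1 →J1
b2 →J1
b3 →J1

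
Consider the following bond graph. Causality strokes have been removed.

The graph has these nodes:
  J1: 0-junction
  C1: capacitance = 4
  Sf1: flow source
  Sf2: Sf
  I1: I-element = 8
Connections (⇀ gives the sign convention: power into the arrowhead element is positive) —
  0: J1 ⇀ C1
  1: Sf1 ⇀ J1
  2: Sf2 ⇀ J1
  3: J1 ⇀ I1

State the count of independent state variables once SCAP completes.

b1 stroke→Sf1  (Sf1 fixes flow; stroke at Sf1)
b2 stroke→Sf2  (source Sf2 imposes f)
b0 stroke→J1  (C1 outputs effort q/C1)
b3 stroke→I1  (0-jn J1 has e-setter on 0)

2  (C1, I1 all integral)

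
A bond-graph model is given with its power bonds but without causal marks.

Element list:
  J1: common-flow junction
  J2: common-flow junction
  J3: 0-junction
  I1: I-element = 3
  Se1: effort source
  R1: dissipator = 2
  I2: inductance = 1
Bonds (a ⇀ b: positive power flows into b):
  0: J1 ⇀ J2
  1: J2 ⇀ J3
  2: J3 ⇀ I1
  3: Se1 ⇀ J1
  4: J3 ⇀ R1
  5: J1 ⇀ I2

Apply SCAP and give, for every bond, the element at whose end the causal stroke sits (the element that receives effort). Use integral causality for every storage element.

bond 0 stroke→J1
bond 1 stroke→J2
bond 2 stroke→I1
bond 3 stroke→J1
bond 4 stroke→J3
bond 5 stroke→I2

#3 stroke at J1  (source Se1 imposes e)
#2 stroke at I1  (I1 outputs flow p/I1)
#5 stroke at I2  (prefer integral on I2)
#0 stroke at J1  (J1: bond 5 brought flow, rest push out)
#1 stroke at J2  (J2: bond 0 brought flow, rest push out)
#4 stroke at J3  (closing 0-jn rule on J3)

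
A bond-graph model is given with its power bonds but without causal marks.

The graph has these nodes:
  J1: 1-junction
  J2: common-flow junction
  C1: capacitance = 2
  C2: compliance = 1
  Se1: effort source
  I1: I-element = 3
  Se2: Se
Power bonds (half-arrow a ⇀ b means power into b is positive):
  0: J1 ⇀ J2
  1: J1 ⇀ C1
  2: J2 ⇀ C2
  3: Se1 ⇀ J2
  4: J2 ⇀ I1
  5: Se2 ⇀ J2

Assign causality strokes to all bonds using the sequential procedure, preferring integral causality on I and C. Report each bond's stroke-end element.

b3 stroke→J2  (Se1: effort source, stroke at far end)
b5 stroke→J2  (source Se2 imposes e)
b1 stroke→J1  (prefer integral on C1)
b0 stroke→J2  (only one flow-in slot at J1)
b2 stroke→J2  (C2 integral (e out))
b4 stroke→I1  (J2: last free bond brings flow in)

bond 0 stroke at J2
bond 1 stroke at J1
bond 2 stroke at J2
bond 3 stroke at J2
bond 4 stroke at I1
bond 5 stroke at J2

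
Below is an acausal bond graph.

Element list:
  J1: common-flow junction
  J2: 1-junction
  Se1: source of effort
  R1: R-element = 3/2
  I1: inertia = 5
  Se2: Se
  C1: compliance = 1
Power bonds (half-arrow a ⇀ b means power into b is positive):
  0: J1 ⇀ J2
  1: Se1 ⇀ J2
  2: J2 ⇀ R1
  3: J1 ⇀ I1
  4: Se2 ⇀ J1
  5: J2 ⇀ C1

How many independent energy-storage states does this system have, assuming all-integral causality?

β1 stroke at J2  (Se1 fixes effort; stroke away)
β4 stroke at J1  (Se2 fixes effort; stroke away)
β3 stroke at I1  (I1: I, integral causality)
β0 stroke at J1  (J1: bond 3 brought flow, rest push out)
β2 stroke at J2  (1-jn J2 has f-setter on 0)
β5 stroke at J2  (J2 flow already set via bond 0)

2  (C1, I1 all integral)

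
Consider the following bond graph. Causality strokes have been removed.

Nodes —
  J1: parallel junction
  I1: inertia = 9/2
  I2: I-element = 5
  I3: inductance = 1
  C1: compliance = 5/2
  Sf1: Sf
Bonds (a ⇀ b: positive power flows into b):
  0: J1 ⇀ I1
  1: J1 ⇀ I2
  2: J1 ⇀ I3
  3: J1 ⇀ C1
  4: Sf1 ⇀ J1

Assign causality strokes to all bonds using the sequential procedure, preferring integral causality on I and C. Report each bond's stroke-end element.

β0 |I1
β1 |I2
β2 |I3
β3 |J1
β4 |Sf1

β4 |Sf1  (Sf1 (Sf) sets flow on bond)
β0 |I1  (I1 outputs flow p/I1)
β1 |I2  (I2 integral (f out))
β2 |I3  (prefer integral on I3)
β3 |J1  (closing 0-jn rule on J1)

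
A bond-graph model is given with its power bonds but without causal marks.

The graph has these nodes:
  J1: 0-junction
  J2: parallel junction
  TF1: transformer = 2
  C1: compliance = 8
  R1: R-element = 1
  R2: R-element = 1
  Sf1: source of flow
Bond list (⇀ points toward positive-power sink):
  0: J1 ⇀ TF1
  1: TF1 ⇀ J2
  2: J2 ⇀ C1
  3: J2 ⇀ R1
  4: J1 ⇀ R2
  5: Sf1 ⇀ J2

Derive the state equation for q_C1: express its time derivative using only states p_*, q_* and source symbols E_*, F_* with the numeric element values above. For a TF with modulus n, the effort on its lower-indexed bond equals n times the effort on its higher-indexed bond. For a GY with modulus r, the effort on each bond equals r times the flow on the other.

dq_C1/dt = F_Sf1 - 5*q_C1/8

β5 →Sf1  (Sf1 fixes flow; stroke at Sf1)
β2 →J2  (C1 integral (e out))
β1 →TF1  (J2: bond 2 brought effort, rest push out)
β3 →R1  (J2: bond 2 brought effort, rest push out)
β0 →J1  (TF1: transformer flips bond 1)
β4 →R2  (J1: bond 0 brought effort, rest push out)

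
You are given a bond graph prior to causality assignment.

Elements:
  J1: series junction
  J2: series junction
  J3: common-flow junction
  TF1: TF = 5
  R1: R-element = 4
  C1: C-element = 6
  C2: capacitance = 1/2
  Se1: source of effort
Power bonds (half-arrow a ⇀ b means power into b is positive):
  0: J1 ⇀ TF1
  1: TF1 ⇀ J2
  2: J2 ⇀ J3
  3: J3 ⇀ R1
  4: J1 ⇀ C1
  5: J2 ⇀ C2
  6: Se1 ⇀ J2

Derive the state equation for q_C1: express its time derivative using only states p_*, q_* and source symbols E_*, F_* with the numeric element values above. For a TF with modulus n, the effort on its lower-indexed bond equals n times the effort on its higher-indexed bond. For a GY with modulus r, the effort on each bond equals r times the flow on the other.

dq_C1/dt = E_Se1/20 - q_C1/600 - q_C2/10

b6 →J2  (Se1 fixes effort; stroke away)
b4 →J1  (prefer integral on C1)
b0 →TF1  (only one flow-in slot at J1)
b1 →J2  (TF1 one-in-one-out from 0)
b5 →J2  (C2: C, integral causality)
b2 →J3  (J2 needs exactly one f-in)
b3 →R1  (J3 needs exactly one f-in)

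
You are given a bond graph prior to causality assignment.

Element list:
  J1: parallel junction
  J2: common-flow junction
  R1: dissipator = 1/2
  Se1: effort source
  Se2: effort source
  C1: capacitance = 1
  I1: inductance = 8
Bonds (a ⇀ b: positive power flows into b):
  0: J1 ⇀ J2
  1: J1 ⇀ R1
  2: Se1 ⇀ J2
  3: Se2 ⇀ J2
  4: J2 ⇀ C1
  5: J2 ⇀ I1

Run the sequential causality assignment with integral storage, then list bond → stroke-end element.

b0 |J2
b1 |J1
b2 |J2
b3 |J2
b4 |J2
b5 |I1

#2 |J2  (Se1 (Se) sets effort on bond)
#3 |J2  (Se2 fixes effort; stroke away)
#4 |J2  (C1 integral (e out))
#5 |I1  (I1 integral (f out))
#0 |J2  (1-jn J2 has f-setter on 5)
#1 |J1  (closing 0-jn rule on J1)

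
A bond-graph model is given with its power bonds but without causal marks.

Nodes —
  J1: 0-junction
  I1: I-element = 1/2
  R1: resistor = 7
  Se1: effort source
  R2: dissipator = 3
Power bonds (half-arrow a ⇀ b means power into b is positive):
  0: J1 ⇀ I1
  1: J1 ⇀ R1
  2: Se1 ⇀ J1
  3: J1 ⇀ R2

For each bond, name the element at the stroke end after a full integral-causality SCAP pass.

bond 2 →J1  (Se1 (Se) sets effort on bond)
bond 0 →I1  (J1: bond 2 brought effort, rest push out)
bond 1 →R1  (J1: bond 2 brought effort, rest push out)
bond 3 →R2  (0-jn J1 has e-setter on 2)

#0 →I1
#1 →R1
#2 →J1
#3 →R2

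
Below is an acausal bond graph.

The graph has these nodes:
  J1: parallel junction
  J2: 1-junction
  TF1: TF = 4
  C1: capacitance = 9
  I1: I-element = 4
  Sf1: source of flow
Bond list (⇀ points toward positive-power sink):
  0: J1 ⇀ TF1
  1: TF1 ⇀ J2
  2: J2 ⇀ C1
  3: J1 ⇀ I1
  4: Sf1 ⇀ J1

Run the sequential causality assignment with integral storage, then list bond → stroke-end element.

bond 4 stroke at Sf1  (Sf1 fixes flow; stroke at Sf1)
bond 2 stroke at J2  (C1: C, integral causality)
bond 1 stroke at TF1  (J2: last free bond brings flow in)
bond 0 stroke at J1  (TF1 one-in-one-out from 1)
bond 3 stroke at I1  (J1 effort already set via bond 0)

bond 0 stroke→J1
bond 1 stroke→TF1
bond 2 stroke→J2
bond 3 stroke→I1
bond 4 stroke→Sf1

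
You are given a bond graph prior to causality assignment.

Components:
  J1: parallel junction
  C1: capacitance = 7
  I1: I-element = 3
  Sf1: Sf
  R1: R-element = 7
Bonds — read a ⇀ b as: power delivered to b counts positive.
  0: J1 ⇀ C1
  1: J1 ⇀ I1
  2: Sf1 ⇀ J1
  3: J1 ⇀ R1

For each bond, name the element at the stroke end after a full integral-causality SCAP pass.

β0 stroke at J1
β1 stroke at I1
β2 stroke at Sf1
β3 stroke at R1

bond 2 stroke→Sf1  (source Sf1 imposes f)
bond 0 stroke→J1  (C1 outputs effort q/C1)
bond 1 stroke→I1  (0-jn J1 has e-setter on 0)
bond 3 stroke→R1  (J1 effort already set via bond 0)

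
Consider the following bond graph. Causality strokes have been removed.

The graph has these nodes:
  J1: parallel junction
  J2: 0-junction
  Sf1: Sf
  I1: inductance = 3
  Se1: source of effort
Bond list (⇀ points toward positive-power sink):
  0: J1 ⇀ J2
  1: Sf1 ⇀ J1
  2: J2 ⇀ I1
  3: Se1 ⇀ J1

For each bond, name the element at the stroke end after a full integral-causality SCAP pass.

b0 →J2
b1 →Sf1
b2 →I1
b3 →J1

b1 →Sf1  (Sf1 (Sf) sets flow on bond)
b3 →J1  (Se1 (Se) sets effort on bond)
b0 →J2  (common-e at J1 fixed by 3)
b2 →I1  (0-jn J2 has e-setter on 0)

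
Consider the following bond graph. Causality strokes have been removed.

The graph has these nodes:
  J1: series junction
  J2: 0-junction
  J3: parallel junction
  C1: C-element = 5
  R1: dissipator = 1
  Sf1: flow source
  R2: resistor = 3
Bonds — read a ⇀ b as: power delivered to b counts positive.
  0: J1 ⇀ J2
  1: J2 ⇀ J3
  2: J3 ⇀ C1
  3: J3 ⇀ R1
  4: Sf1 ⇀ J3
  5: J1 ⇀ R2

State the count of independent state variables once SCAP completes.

1  (C1 all integral)

b4 stroke at Sf1  (Sf1: flow source, stroke at near end)
b2 stroke at J3  (C1 integral (e out))
b1 stroke at J2  (J3: bond 2 brought effort, rest push out)
b3 stroke at R1  (J3: bond 2 brought effort, rest push out)
b0 stroke at J1  (0-jn J2 has e-setter on 1)
b5 stroke at R2  (J1: last free bond brings flow in)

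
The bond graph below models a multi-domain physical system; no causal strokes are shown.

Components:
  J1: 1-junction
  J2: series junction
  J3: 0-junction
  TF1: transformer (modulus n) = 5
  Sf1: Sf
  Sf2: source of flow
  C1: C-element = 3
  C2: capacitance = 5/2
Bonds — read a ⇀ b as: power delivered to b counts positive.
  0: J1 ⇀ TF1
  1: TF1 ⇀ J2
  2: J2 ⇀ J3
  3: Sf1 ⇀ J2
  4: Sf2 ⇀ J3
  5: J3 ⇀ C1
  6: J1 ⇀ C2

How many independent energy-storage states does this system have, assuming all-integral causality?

2  (C1, C2 all integral)

β3 stroke at Sf1  (Sf1: flow source, stroke at near end)
β4 stroke at Sf2  (source Sf2 imposes f)
β1 stroke at J2  (J2 flow already set via bond 3)
β2 stroke at J2  (common-f at J2 fixed by 3)
β5 stroke at J3  (J3 needs exactly one e-in)
β0 stroke at TF1  (TF1: transformer flips bond 1)
β6 stroke at J1  (common-f at J1 fixed by 0)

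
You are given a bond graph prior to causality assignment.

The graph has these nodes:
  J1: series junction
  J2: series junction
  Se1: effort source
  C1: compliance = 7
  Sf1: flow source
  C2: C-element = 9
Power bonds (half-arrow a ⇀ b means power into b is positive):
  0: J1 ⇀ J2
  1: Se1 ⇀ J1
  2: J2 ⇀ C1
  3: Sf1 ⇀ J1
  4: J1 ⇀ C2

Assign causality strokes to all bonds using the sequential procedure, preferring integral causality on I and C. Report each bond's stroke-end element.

#1 |J1  (Se1 (Se) sets effort on bond)
#3 |Sf1  (source Sf1 imposes f)
#0 |J1  (1-jn J1 has f-setter on 3)
#4 |J1  (1-jn J1 has f-setter on 3)
#2 |J2  (J2: bond 0 brought flow, rest push out)

bond 0 |J1
bond 1 |J1
bond 2 |J2
bond 3 |Sf1
bond 4 |J1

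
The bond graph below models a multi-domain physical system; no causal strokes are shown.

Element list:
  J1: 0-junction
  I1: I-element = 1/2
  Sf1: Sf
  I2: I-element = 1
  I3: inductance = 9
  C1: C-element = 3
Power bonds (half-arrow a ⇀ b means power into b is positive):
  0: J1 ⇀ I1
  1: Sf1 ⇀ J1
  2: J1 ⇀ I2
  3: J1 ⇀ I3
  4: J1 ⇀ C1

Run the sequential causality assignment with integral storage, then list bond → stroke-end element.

b1 stroke→Sf1  (Sf1 (Sf) sets flow on bond)
b0 stroke→I1  (I1 integral (f out))
b2 stroke→I2  (I2: I, integral causality)
b3 stroke→I3  (prefer integral on I3)
b4 stroke→J1  (J1 needs exactly one e-in)

β0 stroke at I1
β1 stroke at Sf1
β2 stroke at I2
β3 stroke at I3
β4 stroke at J1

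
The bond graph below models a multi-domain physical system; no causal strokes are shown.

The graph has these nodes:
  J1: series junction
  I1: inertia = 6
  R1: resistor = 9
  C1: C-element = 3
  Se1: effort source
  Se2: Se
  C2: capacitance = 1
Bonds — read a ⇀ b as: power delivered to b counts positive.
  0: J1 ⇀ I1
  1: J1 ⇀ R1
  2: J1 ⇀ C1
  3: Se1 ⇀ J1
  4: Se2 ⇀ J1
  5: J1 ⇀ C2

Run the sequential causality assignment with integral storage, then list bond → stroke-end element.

bond 3 |J1  (source Se1 imposes e)
bond 4 |J1  (source Se2 imposes e)
bond 0 |I1  (prefer integral on I1)
bond 1 |J1  (common-f at J1 fixed by 0)
bond 2 |J1  (1-jn J1 has f-setter on 0)
bond 5 |J1  (J1 flow already set via bond 0)

b0 |I1
b1 |J1
b2 |J1
b3 |J1
b4 |J1
b5 |J1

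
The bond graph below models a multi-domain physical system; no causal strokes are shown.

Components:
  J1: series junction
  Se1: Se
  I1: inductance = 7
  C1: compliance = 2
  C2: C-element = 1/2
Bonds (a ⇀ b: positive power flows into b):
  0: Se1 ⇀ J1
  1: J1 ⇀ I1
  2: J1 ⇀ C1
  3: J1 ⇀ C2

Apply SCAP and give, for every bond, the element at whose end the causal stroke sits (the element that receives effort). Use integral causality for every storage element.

#0 |J1  (Se1 (Se) sets effort on bond)
#1 |I1  (I1: I, integral causality)
#2 |J1  (J1 flow already set via bond 1)
#3 |J1  (common-f at J1 fixed by 1)

#0 stroke→J1
#1 stroke→I1
#2 stroke→J1
#3 stroke→J1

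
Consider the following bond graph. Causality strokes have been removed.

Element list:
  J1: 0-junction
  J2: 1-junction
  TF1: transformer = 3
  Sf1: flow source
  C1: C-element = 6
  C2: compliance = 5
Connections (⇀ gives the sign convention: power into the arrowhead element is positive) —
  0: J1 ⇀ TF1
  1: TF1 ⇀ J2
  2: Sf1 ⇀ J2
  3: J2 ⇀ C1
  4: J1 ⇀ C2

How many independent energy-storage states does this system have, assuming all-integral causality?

bond 2 stroke at Sf1  (source Sf1 imposes f)
bond 1 stroke at J2  (J2 flow already set via bond 2)
bond 3 stroke at J2  (J2: bond 2 brought flow, rest push out)
bond 0 stroke at TF1  (TF TF1: opposite of bond 1)
bond 4 stroke at J1  (only one effort-in slot at J1)

2  (C1, C2 all integral)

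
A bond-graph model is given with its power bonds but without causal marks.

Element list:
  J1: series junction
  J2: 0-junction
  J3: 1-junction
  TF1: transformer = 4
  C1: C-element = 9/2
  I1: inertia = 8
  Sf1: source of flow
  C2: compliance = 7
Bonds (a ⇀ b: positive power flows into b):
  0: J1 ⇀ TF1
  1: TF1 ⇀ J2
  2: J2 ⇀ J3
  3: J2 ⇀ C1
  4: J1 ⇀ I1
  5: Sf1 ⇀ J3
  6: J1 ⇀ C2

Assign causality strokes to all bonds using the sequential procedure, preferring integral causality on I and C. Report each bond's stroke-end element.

β5 stroke at Sf1  (Sf1: flow source, stroke at near end)
β2 stroke at J3  (J3 flow already set via bond 5)
β3 stroke at J2  (C1: C, integral causality)
β1 stroke at TF1  (0-jn J2 has e-setter on 3)
β0 stroke at J1  (through TF1, causality passes straight; one stroke at TF1)
β4 stroke at I1  (I1: I, integral causality)
β6 stroke at J1  (J1 flow already set via bond 4)

β0 stroke at J1
β1 stroke at TF1
β2 stroke at J3
β3 stroke at J2
β4 stroke at I1
β5 stroke at Sf1
β6 stroke at J1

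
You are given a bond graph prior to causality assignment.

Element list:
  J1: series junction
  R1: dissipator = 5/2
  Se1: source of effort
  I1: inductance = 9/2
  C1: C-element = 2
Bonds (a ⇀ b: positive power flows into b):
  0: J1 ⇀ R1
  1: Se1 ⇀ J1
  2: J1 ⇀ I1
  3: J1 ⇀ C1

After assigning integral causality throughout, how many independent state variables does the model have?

2  (C1, I1 all integral)

b1 →J1  (Se1: effort source, stroke at far end)
b2 →I1  (I1 outputs flow p/I1)
b0 →J1  (common-f at J1 fixed by 2)
b3 →J1  (J1 flow already set via bond 2)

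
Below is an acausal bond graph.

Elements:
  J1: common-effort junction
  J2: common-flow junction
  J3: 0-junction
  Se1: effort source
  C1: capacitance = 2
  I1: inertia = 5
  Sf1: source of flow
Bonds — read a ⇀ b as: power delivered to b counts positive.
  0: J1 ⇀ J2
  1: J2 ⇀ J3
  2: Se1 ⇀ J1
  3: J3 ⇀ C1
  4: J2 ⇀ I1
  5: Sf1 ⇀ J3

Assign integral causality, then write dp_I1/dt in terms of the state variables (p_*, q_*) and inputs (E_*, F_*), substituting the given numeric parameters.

dp_I1/dt = E_Se1 - q_C1/2

β2 |J1  (source Se1 imposes e)
β5 |Sf1  (Sf1 fixes flow; stroke at Sf1)
β0 |J2  (0-jn J1 has e-setter on 2)
β3 |J3  (C1 outputs effort q/C1)
β1 |J2  (0-jn J3 has e-setter on 3)
β4 |I1  (J2 needs exactly one f-in)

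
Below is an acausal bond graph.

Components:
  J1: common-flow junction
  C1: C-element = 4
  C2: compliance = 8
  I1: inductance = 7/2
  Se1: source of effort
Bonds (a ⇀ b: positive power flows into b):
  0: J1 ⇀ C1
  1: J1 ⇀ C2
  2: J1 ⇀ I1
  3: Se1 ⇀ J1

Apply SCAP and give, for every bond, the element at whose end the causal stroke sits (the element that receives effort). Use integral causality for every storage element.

β0 stroke→J1
β1 stroke→J1
β2 stroke→I1
β3 stroke→J1

b3 →J1  (Se1: effort source, stroke at far end)
b0 →J1  (C1 integral (e out))
b1 →J1  (C2 integral (e out))
b2 →I1  (J1 needs exactly one f-in)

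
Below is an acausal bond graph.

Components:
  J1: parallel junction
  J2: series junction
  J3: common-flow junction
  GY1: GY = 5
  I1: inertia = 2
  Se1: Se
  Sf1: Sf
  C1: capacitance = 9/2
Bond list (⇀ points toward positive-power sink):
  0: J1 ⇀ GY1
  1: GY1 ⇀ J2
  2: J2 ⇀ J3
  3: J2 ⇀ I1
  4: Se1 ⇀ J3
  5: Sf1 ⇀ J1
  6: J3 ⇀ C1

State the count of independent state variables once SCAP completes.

2  (C1, I1 all integral)

b4 stroke→J3  (Se1: effort source, stroke at far end)
b5 stroke→Sf1  (Sf1 fixes flow; stroke at Sf1)
b0 stroke→J1  (only one effort-in slot at J1)
b1 stroke→J2  (through GY1, causality inverts; strokes same side of GY1)
b3 stroke→I1  (I1: I, integral causality)
b2 stroke→J2  (J2 flow already set via bond 3)
b6 stroke→J3  (1-jn J3 has f-setter on 2)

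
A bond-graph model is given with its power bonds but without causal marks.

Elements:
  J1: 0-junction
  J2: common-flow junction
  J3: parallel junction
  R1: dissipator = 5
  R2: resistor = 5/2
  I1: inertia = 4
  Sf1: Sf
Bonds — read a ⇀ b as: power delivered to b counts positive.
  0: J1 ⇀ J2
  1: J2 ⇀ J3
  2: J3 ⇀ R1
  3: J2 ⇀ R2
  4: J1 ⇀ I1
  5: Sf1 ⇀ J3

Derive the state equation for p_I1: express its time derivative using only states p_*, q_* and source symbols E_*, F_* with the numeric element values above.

bond 5 →Sf1  (source Sf1 imposes f)
bond 4 →I1  (I1: I, integral causality)
bond 0 →J1  (closing 0-jn rule on J1)
bond 1 →J2  (1-jn J2 has f-setter on 0)
bond 3 →J2  (1-jn J2 has f-setter on 0)
bond 2 →J3  (J3: last free bond brings effort in)

dp_I1/dt = 5*F_Sf1 - 15*p_I1/8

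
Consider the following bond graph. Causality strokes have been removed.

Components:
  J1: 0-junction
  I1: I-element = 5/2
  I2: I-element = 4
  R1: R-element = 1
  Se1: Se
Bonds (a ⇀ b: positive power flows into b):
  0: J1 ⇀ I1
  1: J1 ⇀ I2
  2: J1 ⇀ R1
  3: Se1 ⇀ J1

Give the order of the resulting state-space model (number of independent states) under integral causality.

#3 →J1  (Se1: effort source, stroke at far end)
#0 →I1  (J1: bond 3 brought effort, rest push out)
#1 →I2  (J1 effort already set via bond 3)
#2 →R1  (common-e at J1 fixed by 3)

2  (I1, I2 all integral)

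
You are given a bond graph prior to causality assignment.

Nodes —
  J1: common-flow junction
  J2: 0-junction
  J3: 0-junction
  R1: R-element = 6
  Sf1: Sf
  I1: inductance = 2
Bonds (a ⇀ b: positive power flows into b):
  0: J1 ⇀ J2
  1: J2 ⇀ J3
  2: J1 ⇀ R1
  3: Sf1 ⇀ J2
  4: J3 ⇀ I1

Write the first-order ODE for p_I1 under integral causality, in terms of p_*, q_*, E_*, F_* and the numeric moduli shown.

dp_I1/dt = 6*F_Sf1 - 3*p_I1

β3 stroke at Sf1  (Sf1 fixes flow; stroke at Sf1)
β4 stroke at I1  (I1 outputs flow p/I1)
β1 stroke at J3  (closing 0-jn rule on J3)
β0 stroke at J2  (J2 needs exactly one e-in)
β2 stroke at J1  (common-f at J1 fixed by 0)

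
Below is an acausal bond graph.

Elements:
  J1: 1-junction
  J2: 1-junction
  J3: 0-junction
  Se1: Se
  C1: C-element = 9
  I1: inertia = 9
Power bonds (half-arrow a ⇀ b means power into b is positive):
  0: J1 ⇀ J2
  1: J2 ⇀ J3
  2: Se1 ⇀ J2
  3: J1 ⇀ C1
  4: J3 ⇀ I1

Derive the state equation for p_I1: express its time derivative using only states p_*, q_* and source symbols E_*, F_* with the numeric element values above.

β2 |J2  (Se1: effort source, stroke at far end)
β3 |J1  (prefer integral on C1)
β0 |J2  (only one flow-in slot at J1)
β1 |J3  (J2 needs exactly one f-in)
β4 |I1  (0-jn J3 has e-setter on 1)

dp_I1/dt = E_Se1 - q_C1/9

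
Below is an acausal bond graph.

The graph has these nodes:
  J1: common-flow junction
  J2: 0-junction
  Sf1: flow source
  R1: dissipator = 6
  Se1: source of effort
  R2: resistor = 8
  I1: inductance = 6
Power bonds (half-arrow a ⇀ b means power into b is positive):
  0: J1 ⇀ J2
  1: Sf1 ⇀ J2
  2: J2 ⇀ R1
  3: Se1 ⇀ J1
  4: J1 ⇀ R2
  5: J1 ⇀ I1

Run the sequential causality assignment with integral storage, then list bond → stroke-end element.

#0 →J1
#1 →Sf1
#2 →J2
#3 →J1
#4 →J1
#5 →I1

#1 stroke at Sf1  (Sf1 fixes flow; stroke at Sf1)
#3 stroke at J1  (Se1 (Se) sets effort on bond)
#5 stroke at I1  (prefer integral on I1)
#0 stroke at J1  (J1 flow already set via bond 5)
#4 stroke at J1  (J1 flow already set via bond 5)
#2 stroke at J2  (closing 0-jn rule on J2)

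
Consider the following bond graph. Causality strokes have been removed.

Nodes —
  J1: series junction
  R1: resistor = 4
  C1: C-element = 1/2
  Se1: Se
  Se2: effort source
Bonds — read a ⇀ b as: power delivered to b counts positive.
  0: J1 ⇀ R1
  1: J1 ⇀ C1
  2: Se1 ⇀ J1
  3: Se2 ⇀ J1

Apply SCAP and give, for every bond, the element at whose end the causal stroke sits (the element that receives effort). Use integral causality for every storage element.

β0 stroke at R1
β1 stroke at J1
β2 stroke at J1
β3 stroke at J1

bond 2 stroke at J1  (Se1: effort source, stroke at far end)
bond 3 stroke at J1  (Se2 fixes effort; stroke away)
bond 1 stroke at J1  (C1 outputs effort q/C1)
bond 0 stroke at R1  (J1 needs exactly one f-in)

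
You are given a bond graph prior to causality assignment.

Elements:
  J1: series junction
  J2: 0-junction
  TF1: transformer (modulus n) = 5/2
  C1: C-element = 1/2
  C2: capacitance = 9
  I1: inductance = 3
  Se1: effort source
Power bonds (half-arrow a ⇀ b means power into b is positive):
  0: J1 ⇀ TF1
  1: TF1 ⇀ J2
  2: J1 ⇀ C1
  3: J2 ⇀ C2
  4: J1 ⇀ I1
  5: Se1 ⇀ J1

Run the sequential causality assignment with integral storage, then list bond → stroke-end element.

β0 stroke at J1
β1 stroke at TF1
β2 stroke at J1
β3 stroke at J2
β4 stroke at I1
β5 stroke at J1

#5 stroke→J1  (Se1 fixes effort; stroke away)
#2 stroke→J1  (C1: C, integral causality)
#3 stroke→J2  (prefer integral on C2)
#1 stroke→TF1  (common-e at J2 fixed by 3)
#0 stroke→J1  (TF1: transformer flips bond 1)
#4 stroke→I1  (closing 1-jn rule on J1)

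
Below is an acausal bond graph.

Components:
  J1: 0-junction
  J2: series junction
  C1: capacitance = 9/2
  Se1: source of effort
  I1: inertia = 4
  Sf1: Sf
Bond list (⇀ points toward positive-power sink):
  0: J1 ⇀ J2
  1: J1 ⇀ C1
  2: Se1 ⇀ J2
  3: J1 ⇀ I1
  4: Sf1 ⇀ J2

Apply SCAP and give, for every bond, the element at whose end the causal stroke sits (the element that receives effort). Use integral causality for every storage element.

#0 →J2
#1 →J1
#2 →J2
#3 →I1
#4 →Sf1

bond 2 →J2  (Se1 (Se) sets effort on bond)
bond 4 →Sf1  (source Sf1 imposes f)
bond 0 →J2  (1-jn J2 has f-setter on 4)
bond 1 →J1  (C1 integral (e out))
bond 3 →I1  (common-e at J1 fixed by 1)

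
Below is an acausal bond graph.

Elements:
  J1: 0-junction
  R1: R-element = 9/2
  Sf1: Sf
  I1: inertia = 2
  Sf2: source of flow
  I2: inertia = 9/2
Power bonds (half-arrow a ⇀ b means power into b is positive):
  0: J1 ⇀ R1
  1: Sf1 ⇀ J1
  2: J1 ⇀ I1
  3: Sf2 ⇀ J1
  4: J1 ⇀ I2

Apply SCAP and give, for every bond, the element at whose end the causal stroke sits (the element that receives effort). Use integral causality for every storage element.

β0 stroke→J1
β1 stroke→Sf1
β2 stroke→I1
β3 stroke→Sf2
β4 stroke→I2

β1 stroke at Sf1  (Sf1: flow source, stroke at near end)
β3 stroke at Sf2  (Sf2: flow source, stroke at near end)
β2 stroke at I1  (prefer integral on I1)
β4 stroke at I2  (I2 outputs flow p/I2)
β0 stroke at J1  (J1: last free bond brings effort in)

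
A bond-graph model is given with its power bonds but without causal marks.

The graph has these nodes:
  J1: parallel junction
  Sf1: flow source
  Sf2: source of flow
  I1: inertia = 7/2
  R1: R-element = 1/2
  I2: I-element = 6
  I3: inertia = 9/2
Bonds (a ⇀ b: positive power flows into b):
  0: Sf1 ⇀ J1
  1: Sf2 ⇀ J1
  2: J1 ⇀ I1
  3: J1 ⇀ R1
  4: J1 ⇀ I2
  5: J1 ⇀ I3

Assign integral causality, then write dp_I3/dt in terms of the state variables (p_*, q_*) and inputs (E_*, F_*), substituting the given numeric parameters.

#0 stroke→Sf1  (Sf1 (Sf) sets flow on bond)
#1 stroke→Sf2  (Sf2 (Sf) sets flow on bond)
#2 stroke→I1  (I1 outputs flow p/I1)
#4 stroke→I2  (I2 outputs flow p/I2)
#5 stroke→I3  (prefer integral on I3)
#3 stroke→J1  (closing 0-jn rule on J1)

dp_I3/dt = F_Sf1/2 + F_Sf2/2 - p_I1/7 - p_I2/12 - p_I3/9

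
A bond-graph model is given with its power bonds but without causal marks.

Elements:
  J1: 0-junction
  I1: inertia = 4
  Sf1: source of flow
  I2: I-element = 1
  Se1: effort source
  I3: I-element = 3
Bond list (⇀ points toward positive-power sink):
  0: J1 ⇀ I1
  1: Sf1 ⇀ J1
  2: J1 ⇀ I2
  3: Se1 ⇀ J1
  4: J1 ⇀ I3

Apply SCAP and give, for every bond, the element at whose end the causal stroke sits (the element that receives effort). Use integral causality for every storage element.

#1 stroke at Sf1  (Sf1 fixes flow; stroke at Sf1)
#3 stroke at J1  (Se1 (Se) sets effort on bond)
#0 stroke at I1  (J1 effort already set via bond 3)
#2 stroke at I2  (J1 effort already set via bond 3)
#4 stroke at I3  (J1 effort already set via bond 3)

b0 stroke at I1
b1 stroke at Sf1
b2 stroke at I2
b3 stroke at J1
b4 stroke at I3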